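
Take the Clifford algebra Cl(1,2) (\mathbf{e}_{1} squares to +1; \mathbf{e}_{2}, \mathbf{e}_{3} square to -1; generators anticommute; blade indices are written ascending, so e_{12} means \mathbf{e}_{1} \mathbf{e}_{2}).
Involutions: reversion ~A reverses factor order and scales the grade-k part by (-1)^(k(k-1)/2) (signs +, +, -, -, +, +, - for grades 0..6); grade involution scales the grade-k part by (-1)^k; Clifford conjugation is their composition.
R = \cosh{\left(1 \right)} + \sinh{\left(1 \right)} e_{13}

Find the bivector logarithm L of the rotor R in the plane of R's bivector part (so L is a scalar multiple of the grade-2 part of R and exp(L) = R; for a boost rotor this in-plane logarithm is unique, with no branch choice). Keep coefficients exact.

The scalar part of R is \cosh{\left(1 \right)}, which fixes the rapidity magnitude through cosh (cosh is even, so it cannot fix the sign — the bivector part carries that); dividing the bivector part by sinh of the rapidity gives the plane, and L = rapidity * plane, where the joint sign ambiguity of (rapidity, plane) cancels in the product.
Concretely: cosh(rapidity) = \cosh{\left(1 \right)} gives rapidity = ±1, and since rapidity/sinh(rapidity) is even the sign is immaterial: L = (rapidity/sinh(rapidity)) * <R>_2 = (\frac{1}{\sinh{\left(1 \right)}}) * <R>_2.
Answer: e_{13}


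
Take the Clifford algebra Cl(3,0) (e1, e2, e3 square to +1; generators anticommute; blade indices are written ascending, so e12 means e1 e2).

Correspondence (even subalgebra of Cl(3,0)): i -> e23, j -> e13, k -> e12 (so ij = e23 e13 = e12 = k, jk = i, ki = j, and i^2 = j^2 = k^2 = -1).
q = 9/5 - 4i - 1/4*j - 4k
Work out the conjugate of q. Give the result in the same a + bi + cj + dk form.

In blades: q = 9/5 - 4*e12 - 1/4*e13 - 4*e23.
Quaternion conjugation is reversion on the even subalgebra: the scalar is fixed and every grade-2 blade flips sign, giving 9/5 + 4*e12 + 1/4*e13 + 4*e23; translating back:
Answer: 9/5 + 4i + 1/4*j + 4k


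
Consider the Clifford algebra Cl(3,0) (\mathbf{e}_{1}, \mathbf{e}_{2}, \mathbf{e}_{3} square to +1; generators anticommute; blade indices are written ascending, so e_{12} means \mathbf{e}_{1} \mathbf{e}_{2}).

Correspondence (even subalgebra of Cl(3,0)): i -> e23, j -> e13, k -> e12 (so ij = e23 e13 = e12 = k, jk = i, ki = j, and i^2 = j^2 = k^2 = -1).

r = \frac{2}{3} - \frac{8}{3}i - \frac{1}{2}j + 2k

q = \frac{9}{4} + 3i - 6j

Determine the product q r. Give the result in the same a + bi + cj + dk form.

In blades: q = \frac{9}{4} - 6 e_{13} + 3 e_{23}, r = \frac{2}{3} + 2 e_{12} - \frac{1}{2} e_{13} - \frac{8}{3} e_{23}.
Distribute q over r term by term (generator squares from the signature, products reordered to ascending indices): (\frac{9}{4})*r = \frac{3}{2} + \frac{9}{2} e_{12} - \frac{9}{8} e_{13} - 6 e_{23}; (-6 e_{13})*r = -3 - 16 e_{12} - 4 e_{13} - 12 e_{23}; (3 e_{23})*r = 8 - \frac{3}{2} e_{12} - 6 e_{13} + 2 e_{23}.
Sum: \frac{13}{2} - 13 e_{12} - \frac{89}{8} e_{13} - 16 e_{23}; translating back through the correspondence:
Answer: \frac{13}{2} - 16i - \frac{89}{8}j - 13k


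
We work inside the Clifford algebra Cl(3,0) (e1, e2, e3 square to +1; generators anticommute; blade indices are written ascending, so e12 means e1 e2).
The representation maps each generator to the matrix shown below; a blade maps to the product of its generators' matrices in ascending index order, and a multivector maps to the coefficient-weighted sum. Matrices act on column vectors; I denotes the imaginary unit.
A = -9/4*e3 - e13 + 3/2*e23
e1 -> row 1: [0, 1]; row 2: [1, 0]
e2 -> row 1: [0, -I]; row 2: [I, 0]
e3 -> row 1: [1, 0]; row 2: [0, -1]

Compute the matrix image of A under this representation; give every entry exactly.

Bivector images (products of the table entries): rho(e13) = rho(e1)rho(e3) = row 1: [0, -1]; row 2: [1, 0]; rho(e23) = rho(e2)rho(e3) = row 1: [0, I]; row 2: [I, 0].
M = (-9/4)*rho(e3) + (-1)*rho(e13) + (3/2)*rho(e23), summed entrywise:
Answer: row 1: [-9/4, 1 + 3*I/2]; row 2: [-1 + 3*I/2, 9/4]


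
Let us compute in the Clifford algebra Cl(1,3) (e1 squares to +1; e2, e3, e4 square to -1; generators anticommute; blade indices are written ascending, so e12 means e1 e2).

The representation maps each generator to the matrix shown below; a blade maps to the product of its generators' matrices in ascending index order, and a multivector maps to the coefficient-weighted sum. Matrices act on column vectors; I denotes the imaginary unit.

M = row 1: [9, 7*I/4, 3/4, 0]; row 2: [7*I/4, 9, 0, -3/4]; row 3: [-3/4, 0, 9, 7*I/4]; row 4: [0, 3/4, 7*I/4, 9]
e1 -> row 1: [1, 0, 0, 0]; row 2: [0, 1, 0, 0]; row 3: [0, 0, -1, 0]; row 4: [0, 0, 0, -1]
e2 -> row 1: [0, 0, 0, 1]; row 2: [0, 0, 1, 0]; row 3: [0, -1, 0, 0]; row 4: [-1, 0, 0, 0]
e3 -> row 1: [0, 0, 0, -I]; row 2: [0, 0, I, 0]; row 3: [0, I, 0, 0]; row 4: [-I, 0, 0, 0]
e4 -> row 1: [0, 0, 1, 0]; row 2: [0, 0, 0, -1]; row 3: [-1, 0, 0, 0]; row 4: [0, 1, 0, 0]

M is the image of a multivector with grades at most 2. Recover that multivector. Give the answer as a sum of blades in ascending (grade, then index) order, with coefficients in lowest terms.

Method: the blade images are trace-orthogonal — tr(rho(e_A) rho(e_B)^-1) = 4 if A = B and 0 otherwise — and rho(e_A)^-1 = (e_A)^2 * rho(e_A) with (e_A)^2 = +1 or -1, so the coefficient of e_A in the preimage is (e_A)^2 * tr(M rho(e_A))/4.
Nonzero projections over blades of grade <= 2: 1: (1)^2 = +1, tr(M 1) = 36, coefficient 9; e4: (e4)^2 = -1, tr(M rho(e4)) = -3, coefficient 3/4; e34: (e34)^2 = -1, tr(M rho(e34)) = 7, coefficient -7/4. Every other blade of grade <= 2 projects to 0.
Answer: 9 + 3/4*e4 - 7/4*e34


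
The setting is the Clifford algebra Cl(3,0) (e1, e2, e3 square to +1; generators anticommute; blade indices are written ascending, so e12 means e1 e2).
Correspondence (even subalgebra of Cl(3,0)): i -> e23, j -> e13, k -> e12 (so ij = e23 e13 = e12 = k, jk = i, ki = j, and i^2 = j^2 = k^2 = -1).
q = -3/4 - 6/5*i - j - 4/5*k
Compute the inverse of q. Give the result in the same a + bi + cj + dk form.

In blades: q = -3/4 - 4/5*e12 - e13 - 6/5*e23.
With qbar = -3/4 + 4/5*e12 + e13 + 6/5*e23 (scalar fixed, mapped units negated), q qbar = 1457/400 (the sum of squared coefficients), so q^-1 = qbar / (1457/400) = -300/1457 + 320/1457*e12 + 400/1457*e13 + 480/1457*e23; translating back:
Answer: -300/1457 + 480/1457*i + 400/1457*j + 320/1457*k


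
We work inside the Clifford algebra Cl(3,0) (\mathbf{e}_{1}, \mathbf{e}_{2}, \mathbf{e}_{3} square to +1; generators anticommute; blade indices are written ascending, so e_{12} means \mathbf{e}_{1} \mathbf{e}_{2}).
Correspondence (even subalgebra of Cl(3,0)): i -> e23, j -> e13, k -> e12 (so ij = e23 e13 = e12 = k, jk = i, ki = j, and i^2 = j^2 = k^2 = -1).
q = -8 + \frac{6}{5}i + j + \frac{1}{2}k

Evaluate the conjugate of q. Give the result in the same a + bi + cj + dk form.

In blades: q = -8 + \frac{1}{2} e_{12} + e_{13} + \frac{6}{5} e_{23}.
Quaternion conjugation is reversion on the even subalgebra: the scalar is fixed and every grade-2 blade flips sign, giving -8 - \frac{1}{2} e_{12} - e_{13} - \frac{6}{5} e_{23}; translating back:
Answer: -8 - \frac{6}{5}i - j - \frac{1}{2}k


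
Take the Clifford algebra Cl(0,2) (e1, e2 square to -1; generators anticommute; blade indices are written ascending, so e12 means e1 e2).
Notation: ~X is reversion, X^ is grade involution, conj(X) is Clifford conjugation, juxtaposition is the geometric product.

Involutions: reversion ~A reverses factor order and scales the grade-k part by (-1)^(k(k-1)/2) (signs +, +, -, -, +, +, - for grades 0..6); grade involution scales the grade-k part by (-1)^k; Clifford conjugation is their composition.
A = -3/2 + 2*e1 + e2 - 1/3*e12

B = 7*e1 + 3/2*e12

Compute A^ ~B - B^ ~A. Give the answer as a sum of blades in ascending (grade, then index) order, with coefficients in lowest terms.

first term: 27/2 - 9*e1 - 16/3*e2 + 37/4*e12
second term: 27/2 + 9*e1 + 16/3*e2 - 37/4*e12
Answer: -18*e1 - 32/3*e2 + 37/2*e12


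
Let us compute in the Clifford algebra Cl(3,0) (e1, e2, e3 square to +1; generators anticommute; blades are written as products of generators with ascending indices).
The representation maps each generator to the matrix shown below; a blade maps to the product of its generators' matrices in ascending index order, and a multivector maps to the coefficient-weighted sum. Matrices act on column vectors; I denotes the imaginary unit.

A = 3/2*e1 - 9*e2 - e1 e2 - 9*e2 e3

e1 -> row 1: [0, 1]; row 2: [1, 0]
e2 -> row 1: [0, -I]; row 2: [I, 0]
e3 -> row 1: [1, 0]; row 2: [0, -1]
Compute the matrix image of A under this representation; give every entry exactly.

Bivector images (products of the table entries): rho(e1 e2) = rho(e1)rho(e2) = row 1: [I, 0]; row 2: [0, -I]; rho(e2 e3) = rho(e2)rho(e3) = row 1: [0, I]; row 2: [I, 0].
M = (3/2)*rho(e1) + (-9)*rho(e2) + (-1)*rho(e1 e2) + (-9)*rho(e2 e3), summed entrywise:
Answer: row 1: [-I, 3/2]; row 2: [3/2 - 18*I, I]


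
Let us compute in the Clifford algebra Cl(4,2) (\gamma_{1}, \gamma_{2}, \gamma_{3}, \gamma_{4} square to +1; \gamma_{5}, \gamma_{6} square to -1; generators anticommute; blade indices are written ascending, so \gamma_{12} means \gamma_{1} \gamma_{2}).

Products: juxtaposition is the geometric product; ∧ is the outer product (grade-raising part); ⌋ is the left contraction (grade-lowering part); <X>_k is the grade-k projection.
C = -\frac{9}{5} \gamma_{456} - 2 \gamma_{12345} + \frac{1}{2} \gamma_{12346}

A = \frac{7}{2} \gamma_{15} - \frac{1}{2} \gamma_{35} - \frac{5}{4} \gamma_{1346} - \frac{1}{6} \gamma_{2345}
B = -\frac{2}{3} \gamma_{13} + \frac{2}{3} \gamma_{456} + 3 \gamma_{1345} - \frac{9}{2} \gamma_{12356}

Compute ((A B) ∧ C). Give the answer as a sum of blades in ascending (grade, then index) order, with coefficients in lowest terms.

step 1: -\frac{1}{2} \gamma_{12} + \frac{3}{2} \gamma_{14} - \frac{1}{3} \gamma_{15} + \frac{21}{2} \gamma_{34} - \frac{7}{3} \gamma_{35} - \frac{5}{6} \gamma_{46} + \frac{15}{4} \gamma_{56} + \frac{9}{4} \gamma_{126} + \frac{5}{6} \gamma_{135} + \frac{37}{12} \gamma_{146} - \frac{571}{36} \gamma_{236} + \frac{45}{8} \gamma_{245} - \frac{1}{3} \gamma_{346} + \frac{1}{9} \gamma_{1245}
step 2: \frac{9}{10} \gamma_{12456}
Answer: \frac{9}{10} \gamma_{12456}


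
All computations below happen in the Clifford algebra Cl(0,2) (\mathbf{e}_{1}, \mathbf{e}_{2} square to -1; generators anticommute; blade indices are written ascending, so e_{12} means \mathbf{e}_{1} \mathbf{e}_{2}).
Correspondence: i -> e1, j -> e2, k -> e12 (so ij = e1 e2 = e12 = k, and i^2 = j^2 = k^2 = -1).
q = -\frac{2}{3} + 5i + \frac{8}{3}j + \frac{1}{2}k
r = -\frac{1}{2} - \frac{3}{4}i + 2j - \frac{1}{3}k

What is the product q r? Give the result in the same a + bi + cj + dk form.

In blades: q = -\frac{2}{3} + 5 e_{1} + \frac{8}{3} e_{2} + \frac{1}{2} e_{12}, r = -\frac{1}{2} - \frac{3}{4} e_{1} + 2 e_{2} - \frac{1}{3} e_{12}.
Distribute q over r term by term (generator squares from the signature, products reordered to ascending indices): (-\frac{2}{3})*r = \frac{1}{3} + \frac{1}{2} e_{1} - \frac{4}{3} e_{2} + \frac{2}{9} e_{12}; (5 e_{1})*r = \frac{15}{4} - \frac{5}{2} e_{1} + \frac{5}{3} e_{2} + 10 e_{12}; (\frac{8}{3} e_{2})*r = -\frac{16}{3} - \frac{8}{9} e_{1} - \frac{4}{3} e_{2} + 2 e_{12}; (\frac{1}{2} e_{12})*r = \frac{1}{6} - e_{1} - \frac{3}{8} e_{2} - \frac{1}{4} e_{12}.
Sum: -\frac{13}{12} - \frac{35}{9} e_{1} - \frac{11}{8} e_{2} + \frac{431}{36} e_{12}; translating back through the correspondence:
Answer: -\frac{13}{12} - \frac{35}{9}i - \frac{11}{8}j + \frac{431}{36}k


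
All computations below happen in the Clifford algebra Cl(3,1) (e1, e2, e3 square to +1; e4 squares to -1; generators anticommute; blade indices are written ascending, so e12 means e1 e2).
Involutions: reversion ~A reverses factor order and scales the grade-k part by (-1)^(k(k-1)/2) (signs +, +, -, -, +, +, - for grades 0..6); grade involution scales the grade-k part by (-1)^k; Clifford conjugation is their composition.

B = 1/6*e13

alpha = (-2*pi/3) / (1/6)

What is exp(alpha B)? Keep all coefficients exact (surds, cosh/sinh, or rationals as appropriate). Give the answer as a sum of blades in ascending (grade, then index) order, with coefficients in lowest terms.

B^2 = (1/6)^2*(e13)^2 = 1/36*(-1) = -1/36 (a basis 2-blade squares to minus the product of its generators' squares).
B^2 = -1/36 — the series telescopes trigonometrically here: l = 1/6, alpha*l = -2*pi/3, so exp(alpha B) = cos(-2*pi/3) + (sin(-2*pi/3)/(1/6))*B = -1/2 + (-3*sqrt(3))*B.
Answer: -1/2 - sqrt(3)/2*e13


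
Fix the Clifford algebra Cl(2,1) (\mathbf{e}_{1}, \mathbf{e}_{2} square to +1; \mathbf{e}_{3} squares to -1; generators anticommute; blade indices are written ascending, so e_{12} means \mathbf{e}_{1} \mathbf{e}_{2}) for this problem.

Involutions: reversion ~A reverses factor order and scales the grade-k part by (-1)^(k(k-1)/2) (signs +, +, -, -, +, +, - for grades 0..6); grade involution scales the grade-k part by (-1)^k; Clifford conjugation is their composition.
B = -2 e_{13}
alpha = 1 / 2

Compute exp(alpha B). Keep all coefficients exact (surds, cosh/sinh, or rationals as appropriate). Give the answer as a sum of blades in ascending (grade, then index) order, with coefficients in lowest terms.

B^2 = (-2)^2*(e_{13})^2 = 4*(+1) = 4 (a basis 2-blade squares to minus the product of its generators' squares).
B^2 = 4 — the series telescopes hyperbolically here: l = 2, alpha*l = 1, so exp(alpha B) = cosh(1) + (sinh(1)/2)*B = \cosh{\left(1 \right)} + (\frac{\sinh{\left(1 \right)}}{2})*B.
Answer: \cosh{\left(1 \right)} - \sinh{\left(1 \right)} e_{13}


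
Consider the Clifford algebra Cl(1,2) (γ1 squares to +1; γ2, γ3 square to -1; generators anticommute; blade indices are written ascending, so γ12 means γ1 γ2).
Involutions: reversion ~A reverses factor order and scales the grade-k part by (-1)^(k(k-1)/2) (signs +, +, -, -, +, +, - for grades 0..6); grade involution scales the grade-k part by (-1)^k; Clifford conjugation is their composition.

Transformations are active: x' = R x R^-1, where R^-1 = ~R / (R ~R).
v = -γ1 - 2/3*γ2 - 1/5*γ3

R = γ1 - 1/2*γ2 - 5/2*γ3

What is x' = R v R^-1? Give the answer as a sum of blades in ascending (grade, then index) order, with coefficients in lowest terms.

~R = γ1 - 1/2*γ2 - 5/2*γ3, and R ~R = -11/2, so R^-1 = ~R / (-11/2).
R v = -11/6 - 7/6*γ12 - 27/10*γ13 - 47/30*γ23
Answer: 5/3*γ1 + 1/3*γ2 - 22/15*γ3


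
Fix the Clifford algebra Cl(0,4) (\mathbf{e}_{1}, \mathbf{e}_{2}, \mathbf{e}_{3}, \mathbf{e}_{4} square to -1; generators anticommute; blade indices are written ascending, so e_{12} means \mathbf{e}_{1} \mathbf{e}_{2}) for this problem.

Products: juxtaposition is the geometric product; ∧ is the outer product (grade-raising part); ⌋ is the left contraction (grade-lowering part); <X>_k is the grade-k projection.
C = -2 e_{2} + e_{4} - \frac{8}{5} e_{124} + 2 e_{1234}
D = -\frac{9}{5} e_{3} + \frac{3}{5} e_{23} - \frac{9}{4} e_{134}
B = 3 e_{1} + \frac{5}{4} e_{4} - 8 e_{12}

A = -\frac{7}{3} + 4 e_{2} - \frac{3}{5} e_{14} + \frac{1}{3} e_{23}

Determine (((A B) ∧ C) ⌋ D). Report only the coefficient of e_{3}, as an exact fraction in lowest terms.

step 1: -\frac{153}{4} e_{1} - \frac{283}{60} e_{4} + \frac{20}{3} e_{12} - \frac{8}{3} e_{13} + \frac{1}{5} e_{24} + e_{123} + \frac{5}{12} e_{234}
step 2: \frac{153}{2} e_{12} - \frac{153}{4} e_{14} - \frac{283}{30} e_{24} - \frac{16}{3} e_{123} + \frac{20}{3} e_{124} - \frac{8}{3} e_{134} + e_{1234}
step 3: 6 + \frac{1377}{16} e_{3}
Answer: \frac{1377}{16}


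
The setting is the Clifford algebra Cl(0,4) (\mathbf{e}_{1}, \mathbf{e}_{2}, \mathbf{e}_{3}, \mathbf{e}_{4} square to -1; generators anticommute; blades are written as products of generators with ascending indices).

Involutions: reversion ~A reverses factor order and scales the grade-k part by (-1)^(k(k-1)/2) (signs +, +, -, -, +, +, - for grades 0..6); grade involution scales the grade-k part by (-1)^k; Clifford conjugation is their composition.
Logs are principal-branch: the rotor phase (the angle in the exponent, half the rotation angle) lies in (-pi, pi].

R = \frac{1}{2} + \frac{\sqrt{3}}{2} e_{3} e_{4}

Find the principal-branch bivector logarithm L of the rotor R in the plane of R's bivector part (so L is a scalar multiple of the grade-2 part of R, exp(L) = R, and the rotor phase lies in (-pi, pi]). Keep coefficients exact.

The scalar part of R is \frac{1}{2}, and that scalar determines the rotor phase on the principal branch; recovering the unit plane as bivector-part over sine of the phase gives L = phase * plane.
Concretely: cos(phase) = \frac{1}{2} gives phase = ±\frac{\pi}{3}, and since phase/sin(phase) is even the sign is immaterial: L = (phase/sin(phase)) * <R>_2 = (\frac{2 \sqrt{3} \pi}{9}) * <R>_2.
Answer: \frac{\pi}{3} e_{3} e_{4}


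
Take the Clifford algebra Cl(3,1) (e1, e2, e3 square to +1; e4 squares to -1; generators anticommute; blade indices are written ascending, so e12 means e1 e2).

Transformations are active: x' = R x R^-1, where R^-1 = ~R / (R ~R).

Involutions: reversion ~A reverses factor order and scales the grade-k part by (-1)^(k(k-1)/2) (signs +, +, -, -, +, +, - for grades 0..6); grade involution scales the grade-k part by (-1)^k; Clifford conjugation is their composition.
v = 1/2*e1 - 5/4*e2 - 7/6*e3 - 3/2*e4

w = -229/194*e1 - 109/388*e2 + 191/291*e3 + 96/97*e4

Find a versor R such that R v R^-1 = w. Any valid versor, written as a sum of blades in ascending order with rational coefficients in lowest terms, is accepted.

Reasoning: v^2 = w^2 = 133/144 since conjugation preserves the quadratic form; R = v + w = -66/97*e1 - 297/194*e2 - 99/194*e3 - 99/194*e4 is then valid when invertible, keeping its own part and reversing (v - w)/2.
Answer: -66/97*e1 - 297/194*e2 - 99/194*e3 - 99/194*e4


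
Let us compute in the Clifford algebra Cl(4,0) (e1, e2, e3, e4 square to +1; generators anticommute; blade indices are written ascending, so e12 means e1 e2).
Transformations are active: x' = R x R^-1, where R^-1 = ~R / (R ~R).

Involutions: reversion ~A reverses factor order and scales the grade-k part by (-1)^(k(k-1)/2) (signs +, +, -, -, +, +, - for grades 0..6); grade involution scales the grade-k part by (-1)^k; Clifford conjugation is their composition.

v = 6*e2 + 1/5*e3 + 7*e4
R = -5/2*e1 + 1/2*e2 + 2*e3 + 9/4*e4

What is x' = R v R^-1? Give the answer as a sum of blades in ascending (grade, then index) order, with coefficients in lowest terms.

~R = -5/2*e1 + 1/2*e2 + 2*e3 + 9/4*e4, and R ~R = 249/16, so R^-1 = ~R / (249/16).
R v = 383/20 - 15*e12 - 1/2*e13 - 35/2*e14 - 119/10*e23 - 10*e24 + 271/20*e34
Answer: -1532/249*e1 - 5938/1245*e2 + 5879/1245*e3 - 607/415*e4


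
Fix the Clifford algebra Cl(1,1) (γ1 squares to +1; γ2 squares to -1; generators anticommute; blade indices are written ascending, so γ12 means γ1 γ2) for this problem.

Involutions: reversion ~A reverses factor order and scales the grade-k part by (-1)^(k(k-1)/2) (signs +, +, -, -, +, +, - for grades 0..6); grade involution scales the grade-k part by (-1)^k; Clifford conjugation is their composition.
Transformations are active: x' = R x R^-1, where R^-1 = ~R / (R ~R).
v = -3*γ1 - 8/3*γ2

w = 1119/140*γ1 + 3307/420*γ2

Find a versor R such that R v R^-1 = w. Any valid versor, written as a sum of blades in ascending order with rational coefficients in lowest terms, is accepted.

Construction: equal norms (both 17/9) license R = v + w = 699/140*γ1 + 729/140*γ2 — nothing changes along that direction, while (v - w)/2 changes sign, so v maps onto w.
Answer: 699/140*γ1 + 729/140*γ2


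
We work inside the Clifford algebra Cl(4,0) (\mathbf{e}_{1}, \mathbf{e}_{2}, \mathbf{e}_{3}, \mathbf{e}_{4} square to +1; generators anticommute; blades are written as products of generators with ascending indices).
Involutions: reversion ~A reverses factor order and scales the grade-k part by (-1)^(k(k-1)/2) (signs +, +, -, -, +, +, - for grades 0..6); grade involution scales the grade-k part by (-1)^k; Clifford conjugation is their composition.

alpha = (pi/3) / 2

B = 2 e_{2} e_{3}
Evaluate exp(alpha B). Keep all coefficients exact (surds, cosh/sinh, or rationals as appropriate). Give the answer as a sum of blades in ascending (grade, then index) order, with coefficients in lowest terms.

B^2 = (2)^2*(e_{2} e_{3})^2 = 4*(-1) = -4 (a basis 2-blade squares to minus the product of its generators' squares).
B^2 = -4 — the negative square puts this in the circular regime; l = 2, alpha*l = \frac{\pi}{3}, so exp(alpha B) = cos(\frac{\pi}{3}) + (sin(\frac{\pi}{3})/2)*B = \frac{1}{2} + (\frac{\sqrt{3}}{4})*B.
Answer: \frac{1}{2} + \frac{\sqrt{3}}{2} e_{2} e_{3}


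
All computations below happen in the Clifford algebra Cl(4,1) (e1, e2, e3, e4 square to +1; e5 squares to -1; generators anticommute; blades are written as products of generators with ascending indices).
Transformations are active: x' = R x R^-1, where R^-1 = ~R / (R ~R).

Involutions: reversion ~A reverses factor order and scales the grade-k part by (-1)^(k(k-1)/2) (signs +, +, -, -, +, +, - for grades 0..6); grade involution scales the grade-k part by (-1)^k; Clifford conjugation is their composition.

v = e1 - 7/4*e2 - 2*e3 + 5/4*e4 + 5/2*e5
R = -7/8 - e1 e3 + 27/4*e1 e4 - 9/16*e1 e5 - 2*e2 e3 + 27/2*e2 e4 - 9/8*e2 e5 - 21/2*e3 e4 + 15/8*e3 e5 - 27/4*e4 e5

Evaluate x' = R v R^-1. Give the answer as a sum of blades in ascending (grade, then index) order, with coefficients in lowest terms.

~R = -7/8 + e1 e3 - 27/4*e1 e4 + 9/16*e1 e5 + 2*e2 e3 - 27/2*e2 e4 + 9/8*e2 e5 + 21/2*e3 e4 - 15/8*e3 e5 + 27/4*e4 e5, and R ~R = 75051/256, so R^-1 = ~R / (75051/256).
R v = 351/32*e1 + 807/32*e2 - 297/16*e3 + 373/32*e4 + 275/32*e5 - 15/4*e1 e2 e3 + 405/16*e1 e2 e4 - 135/64*e1 e2 e5 + 7/4*e1 e3 e4 - 7/4*e1 e3 e5 + 693/64*e1 e4 e5 + 343/8*e2 e3 e4 - 337/32*e2 e3 e5 + 1503/32*e2 e4 e5 - 483/32*e3 e4 e5
Answer: 14146/8339*e1 - 11917/33356*e2 - 21064/8339*e3 - 83777/33356*e4 + 58537/16678*e5


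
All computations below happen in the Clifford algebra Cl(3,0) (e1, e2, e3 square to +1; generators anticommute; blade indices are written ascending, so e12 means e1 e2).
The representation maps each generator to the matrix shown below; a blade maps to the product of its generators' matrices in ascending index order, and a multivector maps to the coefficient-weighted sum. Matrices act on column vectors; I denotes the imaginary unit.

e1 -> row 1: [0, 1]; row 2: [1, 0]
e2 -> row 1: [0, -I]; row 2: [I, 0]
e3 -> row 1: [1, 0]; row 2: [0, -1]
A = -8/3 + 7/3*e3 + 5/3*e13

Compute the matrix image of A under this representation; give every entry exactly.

Bivector images (products of the table entries): rho(e13) = rho(e1)rho(e3) = row 1: [0, -1]; row 2: [1, 0].
M = (-8/3)*1 + (7/3)*rho(e3) + (5/3)*rho(e13), summed entrywise (1 is the identity matrix):
Answer: row 1: [-1/3, -5/3]; row 2: [5/3, -5]


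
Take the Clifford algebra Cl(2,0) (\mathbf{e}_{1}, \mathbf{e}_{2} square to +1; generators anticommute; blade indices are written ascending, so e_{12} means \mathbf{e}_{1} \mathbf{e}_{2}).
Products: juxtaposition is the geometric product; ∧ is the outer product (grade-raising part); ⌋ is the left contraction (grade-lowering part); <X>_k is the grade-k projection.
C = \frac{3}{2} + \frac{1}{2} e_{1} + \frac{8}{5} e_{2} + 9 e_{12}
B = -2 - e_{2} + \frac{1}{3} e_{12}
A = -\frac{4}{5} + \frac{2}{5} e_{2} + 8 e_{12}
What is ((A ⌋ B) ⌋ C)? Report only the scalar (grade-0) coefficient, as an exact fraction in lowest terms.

step 1: -\frac{22}{15} - \frac{2}{15} e_{1} + \frac{4}{5} e_{2} - \frac{4}{15} e_{12}
step 2: \frac{106}{75} - \frac{119}{15} e_{1} - \frac{266}{75} e_{2} - \frac{66}{5} e_{12}
Answer: \frac{106}{75}


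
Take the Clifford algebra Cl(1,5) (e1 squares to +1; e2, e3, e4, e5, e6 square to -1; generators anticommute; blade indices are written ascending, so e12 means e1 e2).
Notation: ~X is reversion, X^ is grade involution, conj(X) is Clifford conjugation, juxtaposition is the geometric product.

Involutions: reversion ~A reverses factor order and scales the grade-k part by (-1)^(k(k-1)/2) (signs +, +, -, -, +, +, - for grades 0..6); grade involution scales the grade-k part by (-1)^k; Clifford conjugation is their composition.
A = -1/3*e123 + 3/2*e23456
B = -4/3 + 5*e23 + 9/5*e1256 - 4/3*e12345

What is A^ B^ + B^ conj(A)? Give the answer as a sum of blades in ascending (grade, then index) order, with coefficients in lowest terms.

first term: -5/3*e1 + 2*e16 - 4/9*e45 - 4/9*e123 + 27/10*e134 + 3/5*e356 + 15/2*e456 + 2*e23456
second term: 5/3*e1 - 2*e16 + 4/9*e45 + 4/9*e123 - 27/10*e134 - 3/5*e356 + 15/2*e456 + 2*e23456
Answer: 15*e456 + 4*e23456


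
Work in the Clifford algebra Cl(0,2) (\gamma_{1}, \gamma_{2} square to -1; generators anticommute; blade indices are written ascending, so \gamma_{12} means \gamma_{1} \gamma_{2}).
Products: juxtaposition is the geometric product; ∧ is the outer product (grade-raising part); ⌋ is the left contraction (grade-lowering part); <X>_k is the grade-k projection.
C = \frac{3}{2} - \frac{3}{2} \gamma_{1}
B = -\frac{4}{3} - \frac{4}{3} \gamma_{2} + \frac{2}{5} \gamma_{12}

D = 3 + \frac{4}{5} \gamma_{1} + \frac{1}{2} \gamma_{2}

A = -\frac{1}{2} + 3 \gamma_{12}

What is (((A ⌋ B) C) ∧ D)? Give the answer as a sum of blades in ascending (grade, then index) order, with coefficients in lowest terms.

step 1: -\frac{8}{15} + \frac{2}{3} \gamma_{2} - \frac{1}{5} \gamma_{12}
step 2: -\frac{4}{5} + \frac{4}{5} \gamma_{1} + \frac{13}{10} \gamma_{2} + \frac{7}{10} \gamma_{12}
step 3: -\frac{12}{5} + \frac{44}{25} \gamma_{1} + \frac{7}{2} \gamma_{2} + \frac{73}{50} \gamma_{12}
Answer: -\frac{12}{5} + \frac{44}{25} \gamma_{1} + \frac{7}{2} \gamma_{2} + \frac{73}{50} \gamma_{12}


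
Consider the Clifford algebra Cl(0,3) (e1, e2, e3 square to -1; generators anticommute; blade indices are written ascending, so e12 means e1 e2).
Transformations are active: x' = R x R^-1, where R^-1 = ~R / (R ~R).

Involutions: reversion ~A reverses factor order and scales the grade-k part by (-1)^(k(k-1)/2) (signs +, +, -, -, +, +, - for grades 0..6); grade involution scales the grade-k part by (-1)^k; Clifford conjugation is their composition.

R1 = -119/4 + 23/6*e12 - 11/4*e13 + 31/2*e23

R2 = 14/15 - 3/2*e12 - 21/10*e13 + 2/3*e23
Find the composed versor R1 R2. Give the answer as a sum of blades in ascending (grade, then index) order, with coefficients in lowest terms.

Distribute over the terms of R1 (each basis-blade product reordered to ascending indices, repeated generators contracted through their squares):
(-119/4) R2 = -833/30 + 357/8*e12 + 2499/40*e13 - 119/6*e23
(23/6*e12) R2 = 23/4 + 161/45*e12 - 23/9*e13 - 161/20*e23
(-11/4*e13) R2 = -231/40 - 11/6*e12 - 77/30*e13 - 33/8*e23
(31/2*e23) R2 = -31/3 + 651/20*e12 - 93/4*e13 + 217/15*e23
Summing the partial products and collecting blades:
Answer: -305/8 + 28411/360*e12 + 12277/360*e13 - 421/24*e23


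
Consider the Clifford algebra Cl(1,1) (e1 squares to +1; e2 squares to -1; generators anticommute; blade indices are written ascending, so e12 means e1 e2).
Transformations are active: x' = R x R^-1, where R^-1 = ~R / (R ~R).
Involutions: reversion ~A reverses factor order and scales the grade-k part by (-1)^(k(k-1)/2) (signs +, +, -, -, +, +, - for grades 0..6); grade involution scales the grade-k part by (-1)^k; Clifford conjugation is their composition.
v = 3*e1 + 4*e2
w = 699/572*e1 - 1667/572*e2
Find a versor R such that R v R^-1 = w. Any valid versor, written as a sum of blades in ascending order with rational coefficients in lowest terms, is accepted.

Since q(v) = q(w) = -7, the sum R = v + w = 2415/572*e1 + 621/572*e2 does the job whenever invertible.
Answer: 2415/572*e1 + 621/572*e2


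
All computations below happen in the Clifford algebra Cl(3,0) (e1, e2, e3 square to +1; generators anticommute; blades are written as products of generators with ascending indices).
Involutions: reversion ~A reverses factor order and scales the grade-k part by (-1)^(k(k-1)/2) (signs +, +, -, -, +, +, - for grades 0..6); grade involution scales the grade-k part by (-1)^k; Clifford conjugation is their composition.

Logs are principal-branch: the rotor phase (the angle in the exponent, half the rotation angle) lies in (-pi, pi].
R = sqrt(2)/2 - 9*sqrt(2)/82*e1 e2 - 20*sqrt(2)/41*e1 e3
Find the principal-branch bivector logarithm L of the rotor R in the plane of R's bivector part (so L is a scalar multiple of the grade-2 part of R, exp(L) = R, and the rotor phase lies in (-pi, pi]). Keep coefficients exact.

The scalar part of R is sqrt(2)/2, so the principal-branch rotor phase is pinned; divide the bivector part by its sine to get the unit plane — L is the phase times that plane.
Concretely: cos(phase) = sqrt(2)/2 gives phase = ±pi/4, and since phase/sin(phase) is even the sign is immaterial: L = (phase/sin(phase)) * <R>_2 = (sqrt(2)*pi/4) * <R>_2.
Answer: -9*pi/164*e1 e2 - 10*pi/41*e1 e3


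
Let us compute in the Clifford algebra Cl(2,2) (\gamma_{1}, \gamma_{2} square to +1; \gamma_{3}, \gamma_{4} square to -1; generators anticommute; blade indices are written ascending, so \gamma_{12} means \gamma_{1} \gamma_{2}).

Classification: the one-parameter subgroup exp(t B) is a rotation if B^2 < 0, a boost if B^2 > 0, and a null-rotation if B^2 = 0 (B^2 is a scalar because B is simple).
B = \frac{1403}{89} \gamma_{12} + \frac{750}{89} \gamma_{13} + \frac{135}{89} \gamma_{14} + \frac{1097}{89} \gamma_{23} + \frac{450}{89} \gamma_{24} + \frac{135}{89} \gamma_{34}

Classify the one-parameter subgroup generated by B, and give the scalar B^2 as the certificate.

B^2 term by term: the squares give (\frac{1403}{89})^2*(\gamma_{12})^2 + (\frac{750}{89})^2*(\gamma_{13})^2 + (\frac{135}{89})^2*(\gamma_{14})^2 + (\frac{1097}{89})^2*(\gamma_{23})^2 + (\frac{450}{89})^2*(\gamma_{24})^2 + (\frac{135}{89})^2*(\gamma_{34})^2 = \frac{1968409}{7921}*(-1) + \frac{562500}{7921}*(+1) + \frac{18225}{7921}*(+1) + \frac{1203409}{7921}*(+1) + \frac{202500}{7921}*(+1) + \frac{18225}{7921}*(-1) = 0 (each basis 2-blade squares to minus the product of its generators' squares); cross terms between blades sharing an index anticommute and cancel; the commuting (index-disjoint) pairs give grade-4 terms 2*c*c'*(blade product), which cancel blade by blade — \gamma_{1234}: \frac{378810}{7921} - \frac{675000}{7921} + \frac{296190}{7921} = 0 — confirming B is simple. So B^2 = 0.
Answer: null-rotation, certificate B^2 = 0. The invariant at work: B^2 = 0 is unchanged by conjugation, hence its sign classifies the subgroup whatever basis B is written in.


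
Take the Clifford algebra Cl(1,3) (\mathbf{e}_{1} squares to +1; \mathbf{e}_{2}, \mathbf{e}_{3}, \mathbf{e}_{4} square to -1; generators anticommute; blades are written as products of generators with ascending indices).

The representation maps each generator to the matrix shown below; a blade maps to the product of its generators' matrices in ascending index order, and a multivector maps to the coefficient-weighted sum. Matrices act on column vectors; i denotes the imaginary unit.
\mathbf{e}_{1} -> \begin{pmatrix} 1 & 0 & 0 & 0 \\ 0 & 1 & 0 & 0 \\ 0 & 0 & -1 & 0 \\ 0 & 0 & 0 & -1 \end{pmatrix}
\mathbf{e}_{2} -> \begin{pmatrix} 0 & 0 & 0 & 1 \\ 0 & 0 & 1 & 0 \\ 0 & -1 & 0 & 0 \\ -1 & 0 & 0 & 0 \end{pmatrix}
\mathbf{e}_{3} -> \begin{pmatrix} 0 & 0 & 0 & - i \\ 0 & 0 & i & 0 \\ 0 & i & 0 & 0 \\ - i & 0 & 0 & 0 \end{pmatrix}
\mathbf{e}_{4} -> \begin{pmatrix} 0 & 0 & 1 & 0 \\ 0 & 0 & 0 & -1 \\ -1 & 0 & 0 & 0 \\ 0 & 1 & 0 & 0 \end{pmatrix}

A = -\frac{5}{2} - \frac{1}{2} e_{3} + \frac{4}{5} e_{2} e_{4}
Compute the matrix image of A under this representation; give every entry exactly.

Bivector images (products of the table entries): rho(e_{2} e_{4}) = rho(\mathbf{e}_{2})rho(\mathbf{e}_{4}) = \begin{pmatrix} 0 & 1 & 0 & 0 \\ -1 & 0 & 0 & 0 \\ 0 & 0 & 0 & 1 \\ 0 & 0 & -1 & 0 \end{pmatrix}.
M = (-\frac{5}{2})*1 + (-\frac{1}{2})*rho(e_{3}) + (\frac{4}{5})*rho(e_{2} e_{4}), summed entrywise (1 is the identity matrix):
Answer: \begin{pmatrix} - \frac{5}{2} & \frac{4}{5} & 0 & \frac{i}{2} \\ - \frac{4}{5} & - \frac{5}{2} & - \frac{i}{2} & 0 \\ 0 & - \frac{i}{2} & - \frac{5}{2} & \frac{4}{5} \\ \frac{i}{2} & 0 & - \frac{4}{5} & - \frac{5}{2} \end{pmatrix}


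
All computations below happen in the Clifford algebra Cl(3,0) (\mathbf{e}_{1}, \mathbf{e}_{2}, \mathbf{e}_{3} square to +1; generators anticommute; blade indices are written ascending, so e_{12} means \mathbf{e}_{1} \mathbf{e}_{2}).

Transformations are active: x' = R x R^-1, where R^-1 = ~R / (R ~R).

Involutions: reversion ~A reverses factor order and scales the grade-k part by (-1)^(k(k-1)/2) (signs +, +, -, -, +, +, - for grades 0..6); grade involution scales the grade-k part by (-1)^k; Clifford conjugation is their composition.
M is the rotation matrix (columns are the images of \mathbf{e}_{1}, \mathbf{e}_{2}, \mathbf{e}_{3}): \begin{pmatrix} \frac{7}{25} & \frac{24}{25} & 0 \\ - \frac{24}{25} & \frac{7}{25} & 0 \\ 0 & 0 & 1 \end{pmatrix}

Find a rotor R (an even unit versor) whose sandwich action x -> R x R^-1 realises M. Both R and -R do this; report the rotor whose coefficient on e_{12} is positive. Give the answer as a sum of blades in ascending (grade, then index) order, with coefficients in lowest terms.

Method: write R = a + b12*e_{12} + b13*e_{13} + b23*e_{23} with a^2 + b12^2 + b13^2 + b23^2 = 1 (so R^-1 = ~R). Expanding the columns R e_j ~R gives tr M = 4a^2 - 1 and, from the antisymmetric part, M21 - M12 = -4a*b12, M13 - M31 = 4a*b13, M32 - M23 = -4a*b23.
Here tr M = \frac{39}{25}, so a^2 = (1 + tr M)/4 = \frac{16}{25} and a = ±\frac{4}{5}. Taking a = \frac{4}{5}: M21 - M12 = -\frac{48}{25}, M13 - M31 = 0, M32 - M23 = 0, giving b12 = \frac{3}{5}, b13 = 0, b23 = 0, i.e. R = \frac{4}{5} + \frac{3}{5} e_{12}.
Its e_{12} coefficient is already positive.
Answer: \frac{4}{5} + \frac{3}{5} e_{12}. Sheet selection: the two-to-one cover makes ±R indistinguishable at the matrix level (trace \frac{39}{25}), so uniqueness comes from the required sign on e_{12}.


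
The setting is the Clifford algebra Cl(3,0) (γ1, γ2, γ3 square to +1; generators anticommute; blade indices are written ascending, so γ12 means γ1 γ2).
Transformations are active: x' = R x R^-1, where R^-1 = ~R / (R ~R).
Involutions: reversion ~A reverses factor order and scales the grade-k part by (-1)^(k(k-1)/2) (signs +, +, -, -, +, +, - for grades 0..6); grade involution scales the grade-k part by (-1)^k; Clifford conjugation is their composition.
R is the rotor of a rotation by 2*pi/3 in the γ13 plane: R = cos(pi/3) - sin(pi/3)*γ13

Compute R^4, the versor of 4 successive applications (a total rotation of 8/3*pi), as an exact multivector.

Because a rotor carries half the rotation angle, composing 4 copies of this γ13-plane rotor multiplies the phase: 4*(pi/3) = 4*pi/3, hence R^4 = cos(4*pi/3) - sin(4*pi/3)*γ13.
cos(4*pi/3) = -1/2 and sin(4*pi/3) = -sqrt(3)/2, so R^4 = -1/2 + sqrt(3)/2*γ13. The net rotation is 2/3*pi (after discarding 1 full turn, each of which contributes a factor -1 to the rotor); the rotor keeps the half-angle phase exactly.
Answer: -1/2 + sqrt(3)/2*γ13


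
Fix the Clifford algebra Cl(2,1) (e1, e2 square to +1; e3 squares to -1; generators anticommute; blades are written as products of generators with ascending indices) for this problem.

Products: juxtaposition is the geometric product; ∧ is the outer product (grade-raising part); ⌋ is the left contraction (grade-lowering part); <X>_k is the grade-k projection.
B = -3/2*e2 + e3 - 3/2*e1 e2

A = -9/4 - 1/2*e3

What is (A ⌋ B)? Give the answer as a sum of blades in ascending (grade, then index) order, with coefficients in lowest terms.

step 1: 1/2 + 27/8*e2 - 9/4*e3 + 27/8*e1 e2
Answer: 1/2 + 27/8*e2 - 9/4*e3 + 27/8*e1 e2


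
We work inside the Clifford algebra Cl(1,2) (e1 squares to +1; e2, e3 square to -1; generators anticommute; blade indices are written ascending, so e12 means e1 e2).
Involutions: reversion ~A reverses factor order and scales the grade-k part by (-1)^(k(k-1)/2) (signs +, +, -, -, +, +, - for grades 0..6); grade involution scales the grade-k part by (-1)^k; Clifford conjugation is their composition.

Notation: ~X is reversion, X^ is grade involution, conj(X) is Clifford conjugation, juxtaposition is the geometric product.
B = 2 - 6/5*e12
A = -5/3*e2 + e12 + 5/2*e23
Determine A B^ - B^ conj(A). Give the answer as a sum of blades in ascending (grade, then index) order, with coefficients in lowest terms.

first term: -6/5 + 2*e1 - 10/3*e2 + 2*e12 - 3*e13 + 5*e23
second term: 6/5 + 2*e1 + 10/3*e2 - 2*e12 - 3*e13 - 5*e23
Answer: -12/5 - 20/3*e2 + 4*e12 + 10*e23


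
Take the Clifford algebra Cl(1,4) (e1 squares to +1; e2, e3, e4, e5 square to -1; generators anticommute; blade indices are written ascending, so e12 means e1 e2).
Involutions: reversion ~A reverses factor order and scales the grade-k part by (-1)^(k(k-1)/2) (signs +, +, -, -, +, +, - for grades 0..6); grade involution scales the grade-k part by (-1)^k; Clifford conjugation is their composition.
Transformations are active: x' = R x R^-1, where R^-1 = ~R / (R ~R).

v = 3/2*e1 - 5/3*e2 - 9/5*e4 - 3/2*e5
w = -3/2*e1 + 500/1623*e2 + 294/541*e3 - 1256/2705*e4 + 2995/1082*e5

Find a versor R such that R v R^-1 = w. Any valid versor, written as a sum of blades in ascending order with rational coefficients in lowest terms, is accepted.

Construction: equal norms (both -1354/225) license R = v + w = -735/541*e2 + 294/541*e3 - 1225/541*e4 + 686/541*e5 — nothing changes along that direction, while (v - w)/2 changes sign, so v maps onto w.
Answer: -735/541*e2 + 294/541*e3 - 1225/541*e4 + 686/541*e5


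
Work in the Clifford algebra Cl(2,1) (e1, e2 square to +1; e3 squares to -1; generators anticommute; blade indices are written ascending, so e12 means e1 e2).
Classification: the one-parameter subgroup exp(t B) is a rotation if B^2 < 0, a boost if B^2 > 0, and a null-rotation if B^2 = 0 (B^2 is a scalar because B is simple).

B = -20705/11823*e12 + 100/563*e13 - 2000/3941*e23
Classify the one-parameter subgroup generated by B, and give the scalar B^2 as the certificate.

B^2 term by term: the squares give (-20705/11823)^2*(e12)^2 + (100/563)^2*(e13)^2 + (-2000/3941)^2*(e23)^2 = 428697025/139783329*(-1) + 10000/316969*(+1) + 4000000/15531481*(+1) = -25/9 (each basis 2-blade squares to minus the product of its generators' squares); cross terms between blades sharing an index anticommute and cancel. So B^2 = -25/9.
Answer: rotation, certificate B^2 = -25/9. The class reads off the invariant scalar -25/9 directly.


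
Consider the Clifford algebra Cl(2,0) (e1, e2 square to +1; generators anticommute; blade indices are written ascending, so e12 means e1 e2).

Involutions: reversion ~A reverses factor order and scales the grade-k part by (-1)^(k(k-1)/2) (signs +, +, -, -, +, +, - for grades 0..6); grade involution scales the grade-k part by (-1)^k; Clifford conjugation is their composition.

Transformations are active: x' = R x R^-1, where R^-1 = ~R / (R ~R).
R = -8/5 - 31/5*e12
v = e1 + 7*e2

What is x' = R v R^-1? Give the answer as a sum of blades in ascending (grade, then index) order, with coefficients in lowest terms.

~R = -8/5 + 31/5*e12, and R ~R = 41, so R^-1 = ~R / (41).
R v = -45*e1 - 5*e2
Answer: 103/41*e1 - 271/41*e2


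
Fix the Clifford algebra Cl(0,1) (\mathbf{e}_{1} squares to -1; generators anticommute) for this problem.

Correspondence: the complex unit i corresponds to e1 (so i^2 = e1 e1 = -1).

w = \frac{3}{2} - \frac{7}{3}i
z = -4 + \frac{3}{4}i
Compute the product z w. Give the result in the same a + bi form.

In blades: z = -4 + \frac{3}{4} e_{1}, w = \frac{3}{2} - \frac{7}{3} e_{1}.
Distribute z over w term by term (generator squares from the signature, products reordered to ascending indices): (-4)*w = -6 + \frac{28}{3} e_{1}; (\frac{3}{4} e_{1})*w = \frac{7}{4} + \frac{9}{8} e_{1}.
Sum: -\frac{17}{4} + \frac{251}{24} e_{1}; translating back through the correspondence:
Answer: -\frac{17}{4} + \frac{251}{24}i


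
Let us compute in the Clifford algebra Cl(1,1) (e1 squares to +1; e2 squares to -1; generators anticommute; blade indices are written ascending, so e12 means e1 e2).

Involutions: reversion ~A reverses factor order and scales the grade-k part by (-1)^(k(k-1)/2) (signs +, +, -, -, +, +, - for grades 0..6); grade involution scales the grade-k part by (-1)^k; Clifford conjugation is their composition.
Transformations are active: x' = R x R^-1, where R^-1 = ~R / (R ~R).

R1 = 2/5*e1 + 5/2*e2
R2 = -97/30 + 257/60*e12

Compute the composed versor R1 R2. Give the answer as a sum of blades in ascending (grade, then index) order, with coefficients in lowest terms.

Distribute over the terms of R1 (each basis-blade product reordered to ascending indices, repeated generators contracted through their squares):
(2/5*e1) R2 = -97/75*e1 + 257/150*e2
(5/2*e2) R2 = 257/24*e1 - 97/12*e2
Summing the partial products and collecting blades:
Answer: 1883/200*e1 - 637/100*e2
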